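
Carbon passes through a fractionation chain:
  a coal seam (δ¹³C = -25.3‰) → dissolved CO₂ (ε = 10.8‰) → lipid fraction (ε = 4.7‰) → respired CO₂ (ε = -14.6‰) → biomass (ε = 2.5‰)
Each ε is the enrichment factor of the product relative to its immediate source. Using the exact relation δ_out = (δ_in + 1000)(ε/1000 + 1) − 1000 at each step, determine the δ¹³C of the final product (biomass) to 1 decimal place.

step 1: δ = (-25.30 + 1000)·(10.8/1000 + 1) − 1000 = -14.77‰
step 2: δ = (-14.77 + 1000)·(4.7/1000 + 1) − 1000 = -10.14‰
step 3: δ = (-10.14 + 1000)·(-14.6/1000 + 1) − 1000 = -24.59‰
step 4: δ = (-24.59 + 1000)·(2.5/1000 + 1) − 1000 = -22.16‰

-22.2‰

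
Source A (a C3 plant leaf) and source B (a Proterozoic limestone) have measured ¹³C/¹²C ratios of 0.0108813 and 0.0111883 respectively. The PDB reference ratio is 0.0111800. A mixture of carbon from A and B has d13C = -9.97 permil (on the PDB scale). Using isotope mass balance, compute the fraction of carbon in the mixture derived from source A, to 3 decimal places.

δ_A = (0.0108813/0.0111800 − 1)×1000 = (0.973283 − 1)×1000 = -26.717 permil
δ_B = (0.0111883/0.0111800 − 1)×1000 = (1.000742 − 1)×1000 = 0.742 permil
f_A = (δ_mix − δ_B)/(δ_A − δ_B) = (-9.97 − (0.742))/(-26.717 − (0.742))
f_A = -10.712 / -27.460 = 0.3901

0.390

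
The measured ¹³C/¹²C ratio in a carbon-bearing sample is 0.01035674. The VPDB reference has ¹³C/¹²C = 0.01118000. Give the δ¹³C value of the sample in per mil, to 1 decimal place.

-73.6 per mil

δ¹³C = (R_sample / R_standard − 1) × 1000
R_sample / R_standard = 0.01035674 / 0.01118000 = 0.926363
δ¹³C = (0.926363 − 1) × 1000 = -73.64 per mil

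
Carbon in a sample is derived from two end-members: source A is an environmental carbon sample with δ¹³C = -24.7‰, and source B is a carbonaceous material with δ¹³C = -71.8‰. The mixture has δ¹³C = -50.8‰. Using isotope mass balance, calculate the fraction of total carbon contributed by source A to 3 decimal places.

0.446

δ_mix = f_A·δ_A + (1 − f_A)·δ_B  ⇒  f_A = (δ_mix − δ_B)/(δ_A − δ_B)
f_A = (-50.8 − (-71.8)) / (-24.7 − (-71.8))
f_A = 21.0 / 47.1 = 0.4459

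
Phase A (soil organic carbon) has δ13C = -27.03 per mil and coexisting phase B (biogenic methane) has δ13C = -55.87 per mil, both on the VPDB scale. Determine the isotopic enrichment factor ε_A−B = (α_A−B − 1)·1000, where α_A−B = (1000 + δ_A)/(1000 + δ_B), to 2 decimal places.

30.55 per mil

α_A−B = (1000 + -27.03) / (1000 + -55.87) = 972.97 / 944.13 = 1.030547
ε_A−B = (1.030547 − 1) × 1000 = 30.547 per mil
(The approximation ε ≈ δ_A − δ_B would give 28.84 per mil.)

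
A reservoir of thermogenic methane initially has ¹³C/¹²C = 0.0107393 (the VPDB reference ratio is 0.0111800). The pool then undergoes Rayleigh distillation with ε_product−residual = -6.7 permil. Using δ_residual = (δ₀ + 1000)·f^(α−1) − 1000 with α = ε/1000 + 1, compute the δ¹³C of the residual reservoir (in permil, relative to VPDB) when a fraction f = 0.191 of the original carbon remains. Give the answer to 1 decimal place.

δ₀ = (0.0107393/0.0111800 − 1)×1000 = (0.960581 − 1)×1000 = -39.419 permil
α − 1 = ε/1000 = -0.0067
f^(α−1) = 0.191^(-0.0067) = 1.011153
δ_res = (-39.419 + 1000) × 1.011153 − 1000 = 971.295 − 1000 = -28.70 permil

-28.7 permil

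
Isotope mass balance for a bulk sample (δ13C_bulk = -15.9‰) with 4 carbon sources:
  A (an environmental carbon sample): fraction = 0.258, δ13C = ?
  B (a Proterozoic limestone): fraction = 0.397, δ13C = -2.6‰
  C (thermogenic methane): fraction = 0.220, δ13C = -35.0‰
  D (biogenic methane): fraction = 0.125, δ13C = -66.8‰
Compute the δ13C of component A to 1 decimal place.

4.6‰

Isotope mass balance: δ_bulk = Σ fᵢ·δᵢ.
-15.9 = 0.258×δ_A + 0.397×(-2.6) + 0.220×(-35.0) + 0.125×(-66.8)
0.258·δ_A = -15.9 − (-17.082) = 1.182
δ_A = 1.182 / 0.258 = 4.58‰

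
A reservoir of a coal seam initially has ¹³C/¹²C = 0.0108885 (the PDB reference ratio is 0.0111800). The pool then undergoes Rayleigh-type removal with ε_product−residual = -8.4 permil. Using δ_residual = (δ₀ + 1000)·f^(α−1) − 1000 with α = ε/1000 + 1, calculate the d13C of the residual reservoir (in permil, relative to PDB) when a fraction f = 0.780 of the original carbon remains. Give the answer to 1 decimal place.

-24.0 permil

δ₀ = (0.0108885/0.0111800 − 1)×1000 = (0.973927 − 1)×1000 = -26.073 permil
α − 1 = ε/1000 = -0.0084
f^(α−1) = 0.780^(-0.0084) = 1.002089
δ_res = (-26.073 + 1000) × 1.002089 − 1000 = 975.961 − 1000 = -24.04 permil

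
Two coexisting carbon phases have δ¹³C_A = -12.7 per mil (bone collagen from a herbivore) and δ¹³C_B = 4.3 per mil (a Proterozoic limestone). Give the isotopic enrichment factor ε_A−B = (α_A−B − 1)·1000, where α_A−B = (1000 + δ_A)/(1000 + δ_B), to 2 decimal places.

-16.93 per mil

α_A−B = (1000 + -12.7) / (1000 + 4.3) = 987.3 / 1004.3 = 0.983073
ε_A−B = (0.983073 − 1) × 1000 = -16.927 per mil
(The approximation ε ≈ δ_A − δ_B would give -17.0 per mil.)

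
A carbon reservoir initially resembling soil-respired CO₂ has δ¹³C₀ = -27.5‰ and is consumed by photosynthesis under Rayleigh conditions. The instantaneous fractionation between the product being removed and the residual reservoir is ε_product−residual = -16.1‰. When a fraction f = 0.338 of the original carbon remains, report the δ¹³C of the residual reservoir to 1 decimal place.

-10.4‰

Rayleigh residual: δ_res = (δ₀ + 1000)·f^(α−1) − 1000
α = ε/1000 + 1 = 0.98390, so α − 1 = -0.01610
f^(α−1) = 0.338^(-0.01610) = 1.017617
δ_res = (-27.5 + 1000) × 1.017617 − 1000 = 989.633 − 1000 = -10.37‰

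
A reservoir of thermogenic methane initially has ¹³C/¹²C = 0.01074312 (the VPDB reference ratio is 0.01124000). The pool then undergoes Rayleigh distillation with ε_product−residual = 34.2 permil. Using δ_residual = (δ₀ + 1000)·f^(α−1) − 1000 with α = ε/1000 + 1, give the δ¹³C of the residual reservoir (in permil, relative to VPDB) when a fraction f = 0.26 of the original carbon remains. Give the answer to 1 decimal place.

-87.2 permil

δ₀ = (0.01074312/0.01124000 − 1)×1000 = (0.955794 − 1)×1000 = -44.206 permil
α − 1 = ε/1000 = 0.0342
f^(α−1) = 0.26^(0.0342) = 0.954975
δ_res = (-44.206 + 1000) × 0.954975 − 1000 = 912.759 − 1000 = -87.24 permil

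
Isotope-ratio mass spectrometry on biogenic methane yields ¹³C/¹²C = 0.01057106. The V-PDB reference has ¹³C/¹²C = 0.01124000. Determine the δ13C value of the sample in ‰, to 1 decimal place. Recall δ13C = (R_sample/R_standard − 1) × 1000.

δ13C = (R_sample / R_standard − 1) × 1000
R_sample / R_standard = 0.01057106 / 0.01124000 = 0.940486
δ13C = (0.940486 − 1) × 1000 = -59.51‰

-59.5‰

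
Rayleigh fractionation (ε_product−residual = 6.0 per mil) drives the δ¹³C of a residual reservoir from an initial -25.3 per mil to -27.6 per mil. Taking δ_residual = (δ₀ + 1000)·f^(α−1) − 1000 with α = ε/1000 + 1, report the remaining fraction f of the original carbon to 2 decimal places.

0.67

α − 1 = ε/1000 = 0.0060
(δ_res + 1000)/(δ₀ + 1000) = (-27.6 + 1000)/(-25.3 + 1000) = 972.4/974.7 = 0.997640
f = 0.997640^(1/0.0060) = exp(ln(0.997640)/0.0060) = exp(-0.00236/0.0060)
f = exp(-0.3937) = 0.6745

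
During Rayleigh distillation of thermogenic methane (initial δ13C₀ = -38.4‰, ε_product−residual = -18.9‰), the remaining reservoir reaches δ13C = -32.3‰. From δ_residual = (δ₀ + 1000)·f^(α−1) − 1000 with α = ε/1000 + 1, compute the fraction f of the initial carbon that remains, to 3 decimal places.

0.716

α − 1 = ε/1000 = -0.0189
(δ_res + 1000)/(δ₀ + 1000) = (-32.3 + 1000)/(-38.4 + 1000) = 967.7/961.6 = 1.006344
f = 1.006344^(1/-0.0189) = exp(ln(1.006344)/-0.0189) = exp(0.00632/-0.0189)
f = exp(-0.3346) = 0.7156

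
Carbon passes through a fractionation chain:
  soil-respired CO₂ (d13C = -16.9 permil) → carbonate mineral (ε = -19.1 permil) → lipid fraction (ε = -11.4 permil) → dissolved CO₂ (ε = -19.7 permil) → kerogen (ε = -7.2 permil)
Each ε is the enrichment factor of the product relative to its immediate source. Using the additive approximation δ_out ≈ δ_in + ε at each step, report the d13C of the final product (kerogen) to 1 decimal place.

step 1: δ ≈ -16.9 + (-19.1) = -36.0 permil
step 2: δ ≈ -36.0 + (-11.4) = -47.4 permil
step 3: δ ≈ -47.4 + (-19.7) = -67.1 permil
step 4: δ ≈ -67.1 + (-7.2) = -74.3 permil

-74.3 permil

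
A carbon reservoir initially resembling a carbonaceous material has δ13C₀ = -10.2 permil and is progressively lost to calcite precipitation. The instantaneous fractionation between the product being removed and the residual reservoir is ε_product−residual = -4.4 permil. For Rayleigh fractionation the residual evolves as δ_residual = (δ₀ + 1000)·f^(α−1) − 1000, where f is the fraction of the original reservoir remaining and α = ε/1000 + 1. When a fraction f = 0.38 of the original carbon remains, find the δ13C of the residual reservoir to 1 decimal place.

-6.0 permil

Rayleigh residual: δ_res = (δ₀ + 1000)·f^(α−1) − 1000
α = ε/1000 + 1 = 0.99560, so α − 1 = -0.00440
f^(α−1) = 0.38^(-0.00440) = 1.004266
δ_res = (-10.2 + 1000) × 1.004266 − 1000 = 994.023 − 1000 = -5.98 permil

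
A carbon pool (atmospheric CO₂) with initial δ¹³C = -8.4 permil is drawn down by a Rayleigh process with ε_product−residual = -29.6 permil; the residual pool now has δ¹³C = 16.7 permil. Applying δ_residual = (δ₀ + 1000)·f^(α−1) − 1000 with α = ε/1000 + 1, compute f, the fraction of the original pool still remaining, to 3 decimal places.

α − 1 = ε/1000 = -0.0296
(δ_res + 1000)/(δ₀ + 1000) = (16.7 + 1000)/(-8.4 + 1000) = 1016.7/991.6 = 1.025313
f = 1.025313^(1/-0.0296) = exp(ln(1.025313)/-0.0296) = exp(0.02500/-0.0296)
f = exp(-0.8445) = 0.4298

0.430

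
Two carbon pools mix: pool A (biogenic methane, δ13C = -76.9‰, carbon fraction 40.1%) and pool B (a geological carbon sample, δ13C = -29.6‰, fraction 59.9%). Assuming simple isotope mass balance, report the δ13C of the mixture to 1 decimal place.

δ_mix = f_A·δ_A + f_B·δ_B
δ_mix = 0.401 × (-76.9) + 0.599 × (-29.6)
δ_mix = -30.84 + -17.73 = -48.57‰

-48.6‰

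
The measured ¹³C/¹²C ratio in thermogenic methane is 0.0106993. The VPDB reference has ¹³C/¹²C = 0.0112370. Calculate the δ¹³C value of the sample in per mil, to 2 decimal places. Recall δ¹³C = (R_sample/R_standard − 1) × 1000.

δ¹³C = (R_sample / R_standard − 1) × 1000
R_sample / R_standard = 0.0106993 / 0.0112370 = 0.952149
δ¹³C = (0.952149 − 1) × 1000 = -47.851 per mil

-47.85 per mil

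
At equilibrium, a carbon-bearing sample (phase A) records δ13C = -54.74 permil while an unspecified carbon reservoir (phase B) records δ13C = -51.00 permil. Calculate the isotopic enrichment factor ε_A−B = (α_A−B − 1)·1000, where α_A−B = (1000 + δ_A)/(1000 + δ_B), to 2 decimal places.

α_A−B = (1000 + -54.74) / (1000 + -51.00) = 945.26 / 949.00 = 0.996059
ε_A−B = (0.996059 − 1) × 1000 = -3.941 permil
(The approximation ε ≈ δ_A − δ_B would give -3.74 permil.)

-3.94 permil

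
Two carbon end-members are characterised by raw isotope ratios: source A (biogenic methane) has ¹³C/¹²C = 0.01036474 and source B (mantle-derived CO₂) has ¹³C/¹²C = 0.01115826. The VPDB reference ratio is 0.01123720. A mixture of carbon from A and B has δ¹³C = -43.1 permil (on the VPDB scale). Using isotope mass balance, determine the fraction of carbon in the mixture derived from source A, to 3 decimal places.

δ_A = (0.01036474/0.01123720 − 1)×1000 = (0.922360 − 1)×1000 = -77.640 permil
δ_B = (0.01115826/0.01123720 − 1)×1000 = (0.992975 − 1)×1000 = -7.025 permil
f_A = (δ_mix − δ_B)/(δ_A − δ_B) = (-43.1 − (-7.025))/(-77.640 − (-7.025))
f_A = -36.075 / -70.615 = 0.5109

0.511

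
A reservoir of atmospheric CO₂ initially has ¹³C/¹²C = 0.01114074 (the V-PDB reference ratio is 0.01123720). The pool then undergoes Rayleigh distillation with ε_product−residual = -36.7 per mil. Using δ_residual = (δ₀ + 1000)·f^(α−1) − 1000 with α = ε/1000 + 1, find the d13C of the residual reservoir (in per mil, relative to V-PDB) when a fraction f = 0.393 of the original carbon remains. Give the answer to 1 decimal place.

δ₀ = (0.01114074/0.01123720 − 1)×1000 = (0.991416 − 1)×1000 = -8.584 per mil
α − 1 = ε/1000 = -0.0367
f^(α−1) = 0.393^(-0.0367) = 1.034870
δ_res = (-8.584 + 1000) × 1.034870 − 1000 = 1025.987 − 1000 = 25.99 per mil

26.0 per mil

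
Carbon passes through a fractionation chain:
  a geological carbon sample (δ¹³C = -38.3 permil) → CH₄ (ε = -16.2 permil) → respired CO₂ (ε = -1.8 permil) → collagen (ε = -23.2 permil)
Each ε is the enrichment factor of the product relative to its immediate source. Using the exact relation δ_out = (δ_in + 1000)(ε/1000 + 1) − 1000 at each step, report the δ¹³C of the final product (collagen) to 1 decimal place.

-77.5 permil

step 1: δ = (-38.30 + 1000)·(-16.2/1000 + 1) − 1000 = -53.88 permil
step 2: δ = (-53.88 + 1000)·(-1.8/1000 + 1) − 1000 = -55.58 permil
step 3: δ = (-55.58 + 1000)·(-23.2/1000 + 1) − 1000 = -77.49 permil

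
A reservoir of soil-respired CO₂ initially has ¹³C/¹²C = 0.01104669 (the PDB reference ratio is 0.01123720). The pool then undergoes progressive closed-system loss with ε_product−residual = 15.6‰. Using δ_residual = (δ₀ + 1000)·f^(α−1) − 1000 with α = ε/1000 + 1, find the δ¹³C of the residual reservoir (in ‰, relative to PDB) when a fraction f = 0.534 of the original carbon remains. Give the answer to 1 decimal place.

δ₀ = (0.01104669/0.01123720 − 1)×1000 = (0.983046 − 1)×1000 = -16.954‰
α − 1 = ε/1000 = 0.0156
f^(α−1) = 0.534^(0.0156) = 0.990261
δ_res = (-16.954 + 1000) × 0.990261 − 1000 = 973.473 − 1000 = -26.53‰

-26.5‰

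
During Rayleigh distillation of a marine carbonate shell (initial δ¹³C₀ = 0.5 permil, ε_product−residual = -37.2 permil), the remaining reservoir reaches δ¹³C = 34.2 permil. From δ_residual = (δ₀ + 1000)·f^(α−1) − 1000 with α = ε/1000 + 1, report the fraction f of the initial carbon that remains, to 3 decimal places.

α − 1 = ε/1000 = -0.0372
(δ_res + 1000)/(δ₀ + 1000) = (34.2 + 1000)/(0.5 + 1000) = 1034.2/1000.5 = 1.033683
f = 1.033683^(1/-0.0372) = exp(ln(1.033683)/-0.0372) = exp(0.03313/-0.0372)
f = exp(-0.8905) = 0.4104

0.410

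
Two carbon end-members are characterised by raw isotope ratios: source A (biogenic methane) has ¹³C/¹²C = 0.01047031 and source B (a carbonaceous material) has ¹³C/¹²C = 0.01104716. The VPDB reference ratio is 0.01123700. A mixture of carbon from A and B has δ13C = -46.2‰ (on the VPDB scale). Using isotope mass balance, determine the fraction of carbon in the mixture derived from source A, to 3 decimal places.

δ_A = (0.01047031/0.01123700 − 1)×1000 = (0.931771 − 1)×1000 = -68.229‰
δ_B = (0.01104716/0.01123700 − 1)×1000 = (0.983106 − 1)×1000 = -16.894‰
f_A = (δ_mix − δ_B)/(δ_A − δ_B) = (-46.2 − (-16.894))/(-68.229 − (-16.894))
f_A = -29.306 / -51.335 = 0.5709

0.571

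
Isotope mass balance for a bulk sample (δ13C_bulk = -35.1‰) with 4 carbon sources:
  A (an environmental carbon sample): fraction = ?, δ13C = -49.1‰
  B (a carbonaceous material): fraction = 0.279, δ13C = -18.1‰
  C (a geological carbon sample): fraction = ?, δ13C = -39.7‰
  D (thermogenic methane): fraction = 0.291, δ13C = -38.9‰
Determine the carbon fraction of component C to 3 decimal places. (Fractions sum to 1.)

Let f_C and f_A be the unknown fractions; fractions sum to 1 so f_C + f_A = 0.430.
Mass balance: Σ fᵢ·δᵢ = δ_bulk ⇒ f_C·(-39.7) + f_A·(-49.1) = -35.1 − (-16.370) = -18.730
Substitute f_A = 0.430 − f_C:
f_C·(-39.7 − -49.1) = -18.730 − 0.430×(-49.1) = 2.383
f_C = 2.383 / 9.4 = 0.2535

0.253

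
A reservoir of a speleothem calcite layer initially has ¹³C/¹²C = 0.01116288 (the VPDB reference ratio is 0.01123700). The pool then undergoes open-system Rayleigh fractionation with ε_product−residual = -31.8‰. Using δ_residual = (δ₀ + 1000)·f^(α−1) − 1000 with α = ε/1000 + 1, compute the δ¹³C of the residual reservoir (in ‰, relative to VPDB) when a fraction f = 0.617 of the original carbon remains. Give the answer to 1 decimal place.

δ₀ = (0.01116288/0.01123700 − 1)×1000 = (0.993404 − 1)×1000 = -6.596‰
α − 1 = ε/1000 = -0.0318
f^(α−1) = 0.617^(-0.0318) = 1.015474
δ_res = (-6.596 + 1000) × 1.015474 − 1000 = 1008.776 − 1000 = 8.78‰

8.8‰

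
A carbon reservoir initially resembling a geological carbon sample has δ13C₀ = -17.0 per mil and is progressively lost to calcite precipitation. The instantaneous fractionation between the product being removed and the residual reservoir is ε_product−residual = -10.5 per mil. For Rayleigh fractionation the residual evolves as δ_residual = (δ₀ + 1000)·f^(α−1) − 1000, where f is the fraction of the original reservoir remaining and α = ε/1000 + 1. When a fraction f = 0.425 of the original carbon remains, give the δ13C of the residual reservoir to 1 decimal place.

-8.1 per mil

Rayleigh residual: δ_res = (δ₀ + 1000)·f^(α−1) − 1000
α = ε/1000 + 1 = 0.98950, so α − 1 = -0.01050
f^(α−1) = 0.425^(-0.01050) = 1.009025
δ_res = (-17.0 + 1000) × 1.009025 − 1000 = 991.872 − 1000 = -8.13 per mil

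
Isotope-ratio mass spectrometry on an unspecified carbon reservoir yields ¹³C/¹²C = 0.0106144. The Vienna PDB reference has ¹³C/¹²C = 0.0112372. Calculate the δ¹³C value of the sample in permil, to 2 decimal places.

δ¹³C = (R_sample / R_standard − 1) × 1000
R_sample / R_standard = 0.0106144 / 0.0112372 = 0.944577
δ¹³C = (0.944577 − 1) × 1000 = -55.423 permil

-55.42 permil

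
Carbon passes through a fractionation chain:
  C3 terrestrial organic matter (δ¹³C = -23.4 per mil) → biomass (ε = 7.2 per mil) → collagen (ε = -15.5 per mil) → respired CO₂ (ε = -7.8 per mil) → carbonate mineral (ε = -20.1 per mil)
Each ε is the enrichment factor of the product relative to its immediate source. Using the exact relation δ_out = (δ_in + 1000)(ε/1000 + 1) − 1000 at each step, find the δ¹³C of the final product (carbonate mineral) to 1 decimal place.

-58.5 per mil

step 1: δ = (-23.40 + 1000)·(7.2/1000 + 1) − 1000 = -16.37 per mil
step 2: δ = (-16.37 + 1000)·(-15.5/1000 + 1) − 1000 = -31.61 per mil
step 3: δ = (-31.61 + 1000)·(-7.8/1000 + 1) − 1000 = -39.17 per mil
step 4: δ = (-39.17 + 1000)·(-20.1/1000 + 1) − 1000 = -58.48 per mil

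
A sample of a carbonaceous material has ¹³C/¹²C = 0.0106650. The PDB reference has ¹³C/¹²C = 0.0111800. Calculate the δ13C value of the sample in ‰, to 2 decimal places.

δ13C = (R_sample / R_standard − 1) × 1000
R_sample / R_standard = 0.0106650 / 0.0111800 = 0.953936
δ13C = (0.953936 − 1) × 1000 = -46.064‰

-46.06‰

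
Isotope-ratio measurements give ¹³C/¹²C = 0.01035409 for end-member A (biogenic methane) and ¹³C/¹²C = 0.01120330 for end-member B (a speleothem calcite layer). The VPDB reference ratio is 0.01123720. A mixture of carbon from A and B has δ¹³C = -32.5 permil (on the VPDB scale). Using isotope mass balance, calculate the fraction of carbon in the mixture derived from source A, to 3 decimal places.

δ_A = (0.01035409/0.01123720 − 1)×1000 = (0.921412 − 1)×1000 = -78.588 permil
δ_B = (0.01120330/0.01123720 − 1)×1000 = (0.996983 − 1)×1000 = -3.017 permil
f_A = (δ_mix − δ_B)/(δ_A − δ_B) = (-32.5 − (-3.017))/(-78.588 − (-3.017))
f_A = -29.483 / -75.571 = 0.3901

0.390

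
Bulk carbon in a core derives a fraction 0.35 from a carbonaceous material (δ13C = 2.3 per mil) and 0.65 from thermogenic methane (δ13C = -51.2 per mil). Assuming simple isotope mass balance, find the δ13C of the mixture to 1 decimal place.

-32.5 per mil

δ_mix = f_A·δ_A + f_B·δ_B
δ_mix = 0.35 × (2.3) + 0.65 × (-51.2)
δ_mix = 0.80 + -33.28 = -32.48 per mil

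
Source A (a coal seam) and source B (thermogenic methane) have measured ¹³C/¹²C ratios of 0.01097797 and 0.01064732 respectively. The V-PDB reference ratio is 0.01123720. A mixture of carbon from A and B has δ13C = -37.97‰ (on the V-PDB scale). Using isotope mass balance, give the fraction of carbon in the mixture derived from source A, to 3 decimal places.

δ_A = (0.01097797/0.01123720 − 1)×1000 = (0.976931 − 1)×1000 = -23.069‰
δ_B = (0.01064732/0.01123720 − 1)×1000 = (0.947506 − 1)×1000 = -52.494‰
f_A = (δ_mix − δ_B)/(δ_A − δ_B) = (-37.97 − (-52.494))/(-23.069 − (-52.494))
f_A = 14.524 / 29.425 = 0.4936

0.494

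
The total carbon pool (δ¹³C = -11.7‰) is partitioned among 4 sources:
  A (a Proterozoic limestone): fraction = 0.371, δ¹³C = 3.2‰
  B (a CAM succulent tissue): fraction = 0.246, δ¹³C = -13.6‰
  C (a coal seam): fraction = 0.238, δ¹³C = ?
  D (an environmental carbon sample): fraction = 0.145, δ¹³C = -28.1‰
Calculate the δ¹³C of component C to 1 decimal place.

Isotope mass balance: δ_bulk = Σ fᵢ·δᵢ.
-11.7 = 0.371×(3.2) + 0.246×(-13.6) + 0.238×δ_C + 0.145×(-28.1)
0.238·δ_C = -11.7 − (-6.233) = -5.467
δ_C = -5.467 / 0.238 = -22.97‰

-23.0‰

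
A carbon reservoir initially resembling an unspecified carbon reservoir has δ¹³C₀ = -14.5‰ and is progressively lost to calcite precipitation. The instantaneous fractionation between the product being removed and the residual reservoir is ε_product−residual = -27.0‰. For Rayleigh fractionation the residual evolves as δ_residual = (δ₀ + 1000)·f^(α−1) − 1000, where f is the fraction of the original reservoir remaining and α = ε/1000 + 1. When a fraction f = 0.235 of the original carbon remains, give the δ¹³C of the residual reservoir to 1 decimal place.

24.8‰

Rayleigh residual: δ_res = (δ₀ + 1000)·f^(α−1) − 1000
α = ε/1000 + 1 = 0.97300, so α − 1 = -0.02700
f^(α−1) = 0.235^(-0.02700) = 1.039875
δ_res = (-14.5 + 1000) × 1.039875 − 1000 = 1024.797 − 1000 = 24.80‰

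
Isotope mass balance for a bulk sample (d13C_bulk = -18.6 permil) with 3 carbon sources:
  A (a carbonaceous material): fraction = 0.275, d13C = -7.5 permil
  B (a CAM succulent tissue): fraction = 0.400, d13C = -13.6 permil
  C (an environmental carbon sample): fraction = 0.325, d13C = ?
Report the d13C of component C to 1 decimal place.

Isotope mass balance: δ_bulk = Σ fᵢ·δᵢ.
-18.6 = 0.275×(-7.5) + 0.400×(-13.6) + 0.325×δ_C
0.325·δ_C = -18.6 − (-7.503) = -11.098
δ_C = -11.098 / 0.325 = -34.15 permil

-34.1 permil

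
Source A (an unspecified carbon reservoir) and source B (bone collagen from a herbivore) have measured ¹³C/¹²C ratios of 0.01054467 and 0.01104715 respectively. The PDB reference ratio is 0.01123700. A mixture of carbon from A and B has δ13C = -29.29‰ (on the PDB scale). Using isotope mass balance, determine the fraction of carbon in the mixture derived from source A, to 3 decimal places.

0.277

δ_A = (0.01054467/0.01123700 − 1)×1000 = (0.938388 − 1)×1000 = -61.612‰
δ_B = (0.01104715/0.01123700 − 1)×1000 = (0.983105 − 1)×1000 = -16.895‰
f_A = (δ_mix − δ_B)/(δ_A − δ_B) = (-29.29 − (-16.895))/(-61.612 − (-16.895))
f_A = -12.395 / -44.717 = 0.2772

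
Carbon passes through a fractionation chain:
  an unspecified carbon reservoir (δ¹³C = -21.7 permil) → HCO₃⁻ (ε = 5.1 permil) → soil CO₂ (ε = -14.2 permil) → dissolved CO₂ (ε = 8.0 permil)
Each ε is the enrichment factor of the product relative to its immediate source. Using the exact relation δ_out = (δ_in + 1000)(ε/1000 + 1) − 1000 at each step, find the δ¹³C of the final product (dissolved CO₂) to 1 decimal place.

-22.9 permil

step 1: δ = (-21.70 + 1000)·(5.1/1000 + 1) − 1000 = -16.71 permil
step 2: δ = (-16.71 + 1000)·(-14.2/1000 + 1) − 1000 = -30.67 permil
step 3: δ = (-30.67 + 1000)·(8.0/1000 + 1) − 1000 = -22.92 permil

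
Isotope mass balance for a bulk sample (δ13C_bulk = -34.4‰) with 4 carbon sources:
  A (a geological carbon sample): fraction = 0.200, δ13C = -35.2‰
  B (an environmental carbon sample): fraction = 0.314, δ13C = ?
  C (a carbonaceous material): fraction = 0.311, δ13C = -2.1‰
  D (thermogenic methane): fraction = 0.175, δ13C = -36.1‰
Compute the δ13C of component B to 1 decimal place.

Isotope mass balance: δ_bulk = Σ fᵢ·δᵢ.
-34.4 = 0.200×(-35.2) + 0.314×δ_B + 0.311×(-2.1) + 0.175×(-36.1)
0.314·δ_B = -34.4 − (-14.011) = -20.389
δ_B = -20.389 / 0.314 = -64.93‰

-64.9‰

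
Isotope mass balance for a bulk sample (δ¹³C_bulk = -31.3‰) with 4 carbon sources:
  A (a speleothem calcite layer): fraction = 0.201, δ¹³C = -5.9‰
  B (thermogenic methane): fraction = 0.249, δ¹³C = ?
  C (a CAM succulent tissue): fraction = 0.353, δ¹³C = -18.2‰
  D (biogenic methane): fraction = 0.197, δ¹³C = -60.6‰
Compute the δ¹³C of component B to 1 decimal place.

-47.2‰

Isotope mass balance: δ_bulk = Σ fᵢ·δᵢ.
-31.3 = 0.201×(-5.9) + 0.249×δ_B + 0.353×(-18.2) + 0.197×(-60.6)
0.249·δ_B = -31.3 − (-19.549) = -11.751
δ_B = -11.751 / 0.249 = -47.19‰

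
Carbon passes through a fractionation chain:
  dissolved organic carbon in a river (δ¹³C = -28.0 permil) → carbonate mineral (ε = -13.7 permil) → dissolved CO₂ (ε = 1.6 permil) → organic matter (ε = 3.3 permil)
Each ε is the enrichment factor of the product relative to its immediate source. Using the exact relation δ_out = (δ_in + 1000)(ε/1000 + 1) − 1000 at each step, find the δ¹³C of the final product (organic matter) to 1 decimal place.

-36.6 permil

step 1: δ = (-28.00 + 1000)·(-13.7/1000 + 1) − 1000 = -41.32 permil
step 2: δ = (-41.32 + 1000)·(1.6/1000 + 1) − 1000 = -39.78 permil
step 3: δ = (-39.78 + 1000)·(3.3/1000 + 1) − 1000 = -36.61 permil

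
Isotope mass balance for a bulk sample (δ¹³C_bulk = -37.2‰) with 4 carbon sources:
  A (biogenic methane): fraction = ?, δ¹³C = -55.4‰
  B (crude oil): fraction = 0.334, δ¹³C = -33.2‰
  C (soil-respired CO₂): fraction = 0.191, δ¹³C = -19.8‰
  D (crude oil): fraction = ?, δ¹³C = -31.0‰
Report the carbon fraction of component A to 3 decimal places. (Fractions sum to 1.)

Let f_A and f_D be the unknown fractions; fractions sum to 1 so f_A + f_D = 0.475.
Mass balance: Σ fᵢ·δᵢ = δ_bulk ⇒ f_A·(-55.4) + f_D·(-31.0) = -37.2 − (-14.871) = -22.329
Substitute f_D = 0.475 − f_A:
f_A·(-55.4 − -31.0) = -22.329 − 0.475×(-31.0) = -7.604
f_A = -7.604 / -24.4 = 0.3117

0.312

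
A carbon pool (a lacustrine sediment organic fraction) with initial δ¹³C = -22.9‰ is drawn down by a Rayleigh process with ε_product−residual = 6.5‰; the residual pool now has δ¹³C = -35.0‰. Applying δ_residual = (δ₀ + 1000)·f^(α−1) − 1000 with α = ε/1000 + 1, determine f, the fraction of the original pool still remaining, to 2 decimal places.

α − 1 = ε/1000 = 0.0065
(δ_res + 1000)/(δ₀ + 1000) = (-35.0 + 1000)/(-22.9 + 1000) = 965.0/977.1 = 0.987616
f = 0.987616^(1/0.0065) = exp(ln(0.987616)/0.0065) = exp(-0.01246/0.0065)
f = exp(-1.9171) = 0.1470

0.15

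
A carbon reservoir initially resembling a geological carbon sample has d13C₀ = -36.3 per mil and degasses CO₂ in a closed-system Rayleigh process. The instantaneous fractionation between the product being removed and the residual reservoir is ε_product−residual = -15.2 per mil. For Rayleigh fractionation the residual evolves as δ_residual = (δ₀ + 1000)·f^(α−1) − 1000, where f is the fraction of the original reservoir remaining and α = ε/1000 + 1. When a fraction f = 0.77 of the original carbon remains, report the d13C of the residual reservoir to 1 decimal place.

Rayleigh residual: δ_res = (δ₀ + 1000)·f^(α−1) − 1000
α = ε/1000 + 1 = 0.98480, so α − 1 = -0.01520
f^(α−1) = 0.77^(-0.01520) = 1.003981
δ_res = (-36.3 + 1000) × 1.003981 − 1000 = 967.536 − 1000 = -32.46 per mil

-32.5 per mil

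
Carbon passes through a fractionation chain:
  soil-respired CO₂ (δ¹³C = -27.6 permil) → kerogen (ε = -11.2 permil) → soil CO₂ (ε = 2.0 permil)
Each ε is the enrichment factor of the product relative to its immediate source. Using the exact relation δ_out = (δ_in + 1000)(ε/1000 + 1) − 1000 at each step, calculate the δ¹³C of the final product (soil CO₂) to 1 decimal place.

-36.6 permil

step 1: δ = (-27.60 + 1000)·(-11.2/1000 + 1) − 1000 = -38.49 permil
step 2: δ = (-38.49 + 1000)·(2.0/1000 + 1) − 1000 = -36.57 permil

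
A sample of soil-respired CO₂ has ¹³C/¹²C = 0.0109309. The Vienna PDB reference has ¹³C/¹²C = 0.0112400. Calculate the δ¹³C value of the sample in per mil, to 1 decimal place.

δ¹³C = (R_sample / R_standard − 1) × 1000
R_sample / R_standard = 0.0109309 / 0.0112400 = 0.972500
δ¹³C = (0.972500 − 1) × 1000 = -27.50 per mil

-27.5 per mil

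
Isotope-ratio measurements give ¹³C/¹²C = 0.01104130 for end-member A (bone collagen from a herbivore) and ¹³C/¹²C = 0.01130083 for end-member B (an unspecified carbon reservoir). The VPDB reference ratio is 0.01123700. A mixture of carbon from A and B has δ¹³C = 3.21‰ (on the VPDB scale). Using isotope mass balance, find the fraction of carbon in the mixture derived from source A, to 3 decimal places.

δ_A = (0.01104130/0.01123700 − 1)×1000 = (0.982584 − 1)×1000 = -17.416‰
δ_B = (0.01130083/0.01123700 − 1)×1000 = (1.005680 − 1)×1000 = 5.680‰
f_A = (δ_mix − δ_B)/(δ_A − δ_B) = (3.21 − (5.680))/(-17.416 − (5.680))
f_A = -2.470 / -23.096 = 0.1070

0.107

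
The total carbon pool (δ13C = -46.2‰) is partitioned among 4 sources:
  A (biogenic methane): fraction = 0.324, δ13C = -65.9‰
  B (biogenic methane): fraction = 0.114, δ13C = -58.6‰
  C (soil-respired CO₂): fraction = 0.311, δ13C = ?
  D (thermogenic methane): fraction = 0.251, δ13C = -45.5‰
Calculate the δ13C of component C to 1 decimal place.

-21.7‰

Isotope mass balance: δ_bulk = Σ fᵢ·δᵢ.
-46.2 = 0.324×(-65.9) + 0.114×(-58.6) + 0.311×δ_C + 0.251×(-45.5)
0.311·δ_C = -46.2 − (-39.453) = -6.748
δ_C = -6.748 / 0.311 = -21.70‰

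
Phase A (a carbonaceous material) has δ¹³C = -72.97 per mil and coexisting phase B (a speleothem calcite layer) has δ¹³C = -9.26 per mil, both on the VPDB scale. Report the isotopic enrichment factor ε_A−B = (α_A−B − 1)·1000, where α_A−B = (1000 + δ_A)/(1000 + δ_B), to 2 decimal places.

-64.31 per mil

α_A−B = (1000 + -72.97) / (1000 + -9.26) = 927.03 / 990.74 = 0.935695
ε_A−B = (0.935695 − 1) × 1000 = -64.305 per mil
(The approximation ε ≈ δ_A − δ_B would give -63.71 per mil.)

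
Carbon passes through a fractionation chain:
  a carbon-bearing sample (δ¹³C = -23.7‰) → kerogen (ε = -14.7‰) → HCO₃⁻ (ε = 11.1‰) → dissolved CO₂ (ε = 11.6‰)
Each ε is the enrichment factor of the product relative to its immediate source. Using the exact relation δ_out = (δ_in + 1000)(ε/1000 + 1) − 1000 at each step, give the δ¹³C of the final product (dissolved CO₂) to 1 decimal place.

step 1: δ = (-23.70 + 1000)·(-14.7/1000 + 1) − 1000 = -38.05‰
step 2: δ = (-38.05 + 1000)·(11.1/1000 + 1) − 1000 = -27.37‰
step 3: δ = (-27.37 + 1000)·(11.6/1000 + 1) − 1000 = -16.09‰

-16.1‰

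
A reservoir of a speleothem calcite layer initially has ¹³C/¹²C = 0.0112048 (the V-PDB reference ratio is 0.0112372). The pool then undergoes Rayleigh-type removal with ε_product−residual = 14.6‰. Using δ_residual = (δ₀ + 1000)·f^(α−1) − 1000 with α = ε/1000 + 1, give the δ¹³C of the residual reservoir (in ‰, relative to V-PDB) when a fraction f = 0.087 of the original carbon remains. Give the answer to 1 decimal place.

δ₀ = (0.0112048/0.0112372 − 1)×1000 = (0.997117 − 1)×1000 = -2.883‰
α − 1 = ε/1000 = 0.0146
f^(α−1) = 0.087^(0.0146) = 0.964977
δ_res = (-2.883 + 1000) × 0.964977 − 1000 = 962.195 − 1000 = -37.81‰

-37.8‰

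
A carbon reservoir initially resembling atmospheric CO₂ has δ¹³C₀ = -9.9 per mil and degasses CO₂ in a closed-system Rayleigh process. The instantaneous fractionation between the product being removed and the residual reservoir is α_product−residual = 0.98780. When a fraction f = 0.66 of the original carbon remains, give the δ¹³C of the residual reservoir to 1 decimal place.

-4.9 per mil

Rayleigh residual: δ_res = (δ₀ + 1000)·f^(α−1) − 1000
α − 1 = -0.01220
f^(α−1) = 0.66^(-0.01220) = 1.005082
δ_res = (-9.9 + 1000) × 1.005082 − 1000 = 995.132 − 1000 = -4.87 per mil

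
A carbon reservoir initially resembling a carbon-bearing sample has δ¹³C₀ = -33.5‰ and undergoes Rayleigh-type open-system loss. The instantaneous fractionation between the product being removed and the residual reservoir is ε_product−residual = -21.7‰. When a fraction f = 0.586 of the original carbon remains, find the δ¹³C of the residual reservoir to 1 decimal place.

-22.2‰

Rayleigh residual: δ_res = (δ₀ + 1000)·f^(α−1) − 1000
α = ε/1000 + 1 = 0.97830, so α − 1 = -0.02170
f^(α−1) = 0.586^(-0.02170) = 1.011665
δ_res = (-33.5 + 1000) × 1.011665 − 1000 = 977.774 − 1000 = -22.23‰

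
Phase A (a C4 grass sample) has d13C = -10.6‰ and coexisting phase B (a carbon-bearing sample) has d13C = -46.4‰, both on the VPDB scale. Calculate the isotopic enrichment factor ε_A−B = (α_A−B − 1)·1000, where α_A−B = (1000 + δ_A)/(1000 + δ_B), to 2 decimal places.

α_A−B = (1000 + -10.6) / (1000 + -46.4) = 989.4 / 953.6 = 1.037542
ε_A−B = (1.037542 − 1) × 1000 = 37.542‰
(The approximation ε ≈ δ_A − δ_B would give 35.8‰.)

37.54‰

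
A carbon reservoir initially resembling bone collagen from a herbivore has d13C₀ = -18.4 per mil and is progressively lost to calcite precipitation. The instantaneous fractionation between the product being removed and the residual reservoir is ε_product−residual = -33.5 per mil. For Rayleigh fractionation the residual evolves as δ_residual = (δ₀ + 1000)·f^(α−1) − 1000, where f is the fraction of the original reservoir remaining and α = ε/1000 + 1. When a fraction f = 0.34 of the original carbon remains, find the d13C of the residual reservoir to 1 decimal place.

Rayleigh residual: δ_res = (δ₀ + 1000)·f^(α−1) − 1000
α = ε/1000 + 1 = 0.96650, so α − 1 = -0.03350
f^(α−1) = 0.34^(-0.03350) = 1.036801
δ_res = (-18.4 + 1000) × 1.036801 − 1000 = 1017.724 − 1000 = 17.72 per mil

17.7 per mil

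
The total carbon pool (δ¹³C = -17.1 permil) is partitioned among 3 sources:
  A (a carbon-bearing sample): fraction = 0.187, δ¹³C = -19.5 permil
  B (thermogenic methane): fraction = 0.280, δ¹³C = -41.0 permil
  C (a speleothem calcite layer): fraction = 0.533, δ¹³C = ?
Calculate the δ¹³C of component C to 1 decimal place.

Isotope mass balance: δ_bulk = Σ fᵢ·δᵢ.
-17.1 = 0.187×(-19.5) + 0.280×(-41.0) + 0.533×δ_C
0.533·δ_C = -17.1 − (-15.127) = -1.974
δ_C = -1.974 / 0.533 = -3.70 permil

-3.7 permil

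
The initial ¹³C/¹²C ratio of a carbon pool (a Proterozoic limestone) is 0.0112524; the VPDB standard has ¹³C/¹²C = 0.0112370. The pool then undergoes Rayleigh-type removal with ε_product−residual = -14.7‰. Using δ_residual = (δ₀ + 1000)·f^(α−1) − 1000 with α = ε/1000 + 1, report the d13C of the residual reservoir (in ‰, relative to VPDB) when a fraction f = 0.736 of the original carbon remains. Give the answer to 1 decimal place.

5.9‰

δ₀ = (0.0112524/0.0112370 − 1)×1000 = (1.001370 − 1)×1000 = 1.370‰
α − 1 = ε/1000 = -0.0147
f^(α−1) = 0.736^(-0.0147) = 1.004516
δ_res = (1.370 + 1000) × 1.004516 − 1000 = 1005.893 − 1000 = 5.89‰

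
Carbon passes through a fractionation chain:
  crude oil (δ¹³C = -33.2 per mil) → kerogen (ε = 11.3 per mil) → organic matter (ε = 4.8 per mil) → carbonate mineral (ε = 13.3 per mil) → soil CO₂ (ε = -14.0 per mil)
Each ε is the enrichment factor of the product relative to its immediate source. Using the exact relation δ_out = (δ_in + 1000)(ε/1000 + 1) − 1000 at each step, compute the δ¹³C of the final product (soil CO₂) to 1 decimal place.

-18.5 per mil

step 1: δ = (-33.20 + 1000)·(11.3/1000 + 1) − 1000 = -22.28 per mil
step 2: δ = (-22.28 + 1000)·(4.8/1000 + 1) − 1000 = -17.58 per mil
step 3: δ = (-17.58 + 1000)·(13.3/1000 + 1) − 1000 = -4.52 per mil
step 4: δ = (-4.52 + 1000)·(-14.0/1000 + 1) − 1000 = -18.45 per mil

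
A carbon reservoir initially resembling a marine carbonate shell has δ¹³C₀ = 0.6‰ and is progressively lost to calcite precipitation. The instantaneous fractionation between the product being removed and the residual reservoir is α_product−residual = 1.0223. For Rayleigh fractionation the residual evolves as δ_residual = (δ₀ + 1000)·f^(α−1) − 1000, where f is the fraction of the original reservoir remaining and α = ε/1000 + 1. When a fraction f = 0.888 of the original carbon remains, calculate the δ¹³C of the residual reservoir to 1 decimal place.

Rayleigh residual: δ_res = (δ₀ + 1000)·f^(α−1) − 1000
α − 1 = 0.02230
f^(α−1) = 0.888^(0.02230) = 0.997355
δ_res = (0.6 + 1000) × 0.997355 − 1000 = 997.953 − 1000 = -2.05‰

-2.0‰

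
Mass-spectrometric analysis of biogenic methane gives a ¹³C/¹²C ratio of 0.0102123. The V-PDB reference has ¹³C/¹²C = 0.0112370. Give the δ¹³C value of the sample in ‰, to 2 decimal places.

-91.19‰

δ¹³C = (R_sample / R_standard − 1) × 1000
R_sample / R_standard = 0.0102123 / 0.0112370 = 0.908810
δ¹³C = (0.908810 − 1) × 1000 = -91.190‰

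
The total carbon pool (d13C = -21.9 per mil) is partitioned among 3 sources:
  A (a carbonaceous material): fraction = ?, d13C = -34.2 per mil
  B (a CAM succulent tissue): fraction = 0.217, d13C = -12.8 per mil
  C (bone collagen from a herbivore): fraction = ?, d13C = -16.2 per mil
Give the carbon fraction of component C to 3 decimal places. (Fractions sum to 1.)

0.425

Let f_C and f_A be the unknown fractions; fractions sum to 1 so f_C + f_A = 0.783.
Mass balance: Σ fᵢ·δᵢ = δ_bulk ⇒ f_C·(-16.2) + f_A·(-34.2) = -21.9 − (-2.778) = -19.122
Substitute f_A = 0.783 − f_C:
f_C·(-16.2 − -34.2) = -19.122 − 0.783×(-34.2) = 7.656
f_C = 7.656 / 18.0 = 0.4253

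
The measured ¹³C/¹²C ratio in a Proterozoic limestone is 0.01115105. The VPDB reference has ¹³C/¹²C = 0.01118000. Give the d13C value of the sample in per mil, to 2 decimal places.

d13C = (R_sample / R_standard − 1) × 1000
R_sample / R_standard = 0.01115105 / 0.01118000 = 0.997411
d13C = (0.997411 − 1) × 1000 = -2.589 per mil

-2.59 per mil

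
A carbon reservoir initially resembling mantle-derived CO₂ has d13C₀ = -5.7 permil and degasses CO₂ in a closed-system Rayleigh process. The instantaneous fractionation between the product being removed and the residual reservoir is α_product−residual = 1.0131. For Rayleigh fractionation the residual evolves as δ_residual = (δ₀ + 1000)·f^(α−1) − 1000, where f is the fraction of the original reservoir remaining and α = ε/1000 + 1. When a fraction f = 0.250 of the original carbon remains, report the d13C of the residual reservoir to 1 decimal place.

Rayleigh residual: δ_res = (δ₀ + 1000)·f^(α−1) − 1000
α − 1 = 0.01310
f^(α−1) = 0.250^(0.01310) = 0.982003
δ_res = (-5.7 + 1000) × 0.982003 − 1000 = 976.406 − 1000 = -23.59 permil

-23.6 permil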